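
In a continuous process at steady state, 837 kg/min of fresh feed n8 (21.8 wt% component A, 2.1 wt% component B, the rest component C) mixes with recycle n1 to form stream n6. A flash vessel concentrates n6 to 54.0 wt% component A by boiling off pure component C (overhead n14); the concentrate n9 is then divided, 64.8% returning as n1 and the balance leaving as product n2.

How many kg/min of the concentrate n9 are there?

959.9 kg/min

Overall component A balance (none leaves overhead): component A in fresh feed = component A in product, i.e. 837×0.218 = (1−0.648)·n9·0.540.
n9 = 182.47/(0.540×0.352) = 959.94 kg/min.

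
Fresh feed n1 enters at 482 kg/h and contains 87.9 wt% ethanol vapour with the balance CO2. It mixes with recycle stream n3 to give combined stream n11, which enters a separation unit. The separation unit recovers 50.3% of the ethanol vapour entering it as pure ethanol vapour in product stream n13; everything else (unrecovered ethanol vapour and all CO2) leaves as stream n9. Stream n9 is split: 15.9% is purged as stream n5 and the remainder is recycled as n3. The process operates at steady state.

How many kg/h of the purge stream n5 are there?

CO2 enters only via n1 and leaves only via the purge: 482×0.121 = 0.159×(CO2 in n9), and the separation unit passes all CO2, so CO2 in n11 = CO2 in n9 = 366.81 kg/h.
ethanol vapour in n11: m_A = 482×0.879 + (1−0.159)·(1−0.503)·m_A, so m_A = 423.68/0.5820 = 727.94 kg/h.
n9 = (1−0.503)×727.94 + 366.81 = 728.59 kg/h.
Purge n5 = 0.159×728.59 = 115.85 kg/h.

115.8 kg/h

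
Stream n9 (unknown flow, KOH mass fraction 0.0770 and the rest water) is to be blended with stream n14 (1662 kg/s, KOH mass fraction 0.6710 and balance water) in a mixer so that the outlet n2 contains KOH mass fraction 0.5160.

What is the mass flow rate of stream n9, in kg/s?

Let n9 be the unknown flow. Total out = 1662 + n9.
KOH balance: 1115.2 + 0.077·n9 = 0.516·(1662 + n9)
(0.077 − 0.516)·n9 = 0.516×1662 − 1115.2 = -257.61
n9 = -257.61 / -0.439 = 586.81 kg/s

586.8 kg/s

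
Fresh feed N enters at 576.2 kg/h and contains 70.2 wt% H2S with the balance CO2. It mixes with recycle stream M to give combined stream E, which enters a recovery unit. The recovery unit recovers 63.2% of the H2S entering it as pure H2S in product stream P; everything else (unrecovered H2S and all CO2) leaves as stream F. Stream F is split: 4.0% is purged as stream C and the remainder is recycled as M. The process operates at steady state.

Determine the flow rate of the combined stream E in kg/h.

4918 kg/h

CO2 enters only via N and leaves only via the purge: 576.2×0.298 = 0.040×(CO2 in F), and the recovery unit passes all CO2, so CO2 in E = CO2 in F = 4292.7 kg/h.
H2S in E: m_A = 576.2×0.702 + (1−0.040)·(1−0.632)·m_A, so m_A = 404.49/0.6467 = 625.45 kg/h.
E = 625.45 + 4292.7 = 4918.1 kg/h.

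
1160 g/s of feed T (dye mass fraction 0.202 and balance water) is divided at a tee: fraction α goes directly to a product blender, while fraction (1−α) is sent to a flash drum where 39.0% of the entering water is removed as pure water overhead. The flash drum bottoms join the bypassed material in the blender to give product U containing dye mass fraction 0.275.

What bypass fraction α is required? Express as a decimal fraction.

All 1160×0.202 = 234.32 g/s of dye reaches U, so U = 234.32/0.275 = 852.07 g/s and vapour = 307.93 g/s.
The evaporator receives (1−α)·1160 of feed at 0.798 water and removes 0.390 of that water:
0.390×0.798×(1−α)×1160 = 307.93
(1−α) = 307.93/361.02 = 0.8529;  α = 0.1471.

0.147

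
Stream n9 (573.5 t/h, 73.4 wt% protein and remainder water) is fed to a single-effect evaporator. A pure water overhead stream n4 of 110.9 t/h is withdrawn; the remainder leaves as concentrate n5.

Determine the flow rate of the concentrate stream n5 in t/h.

Concentrate = 573.5 − 110.9 = 462.6 t/h.

462.6 t/h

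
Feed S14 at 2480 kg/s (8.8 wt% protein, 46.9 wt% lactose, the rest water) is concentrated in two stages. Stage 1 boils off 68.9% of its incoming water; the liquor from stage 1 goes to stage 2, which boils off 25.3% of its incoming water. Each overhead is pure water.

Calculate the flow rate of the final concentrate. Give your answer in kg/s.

water in feed = 2480×0.443 = 1098.6 kg/s.
After stage 1: water left = (1−0.689)×1098.6 = 341.68; stream total = 1723 kg/s.
After stage 2: water left = (1−0.253)×341.68 = 255.23; final concentrate = 1636.6 kg/s.

1637 kg/s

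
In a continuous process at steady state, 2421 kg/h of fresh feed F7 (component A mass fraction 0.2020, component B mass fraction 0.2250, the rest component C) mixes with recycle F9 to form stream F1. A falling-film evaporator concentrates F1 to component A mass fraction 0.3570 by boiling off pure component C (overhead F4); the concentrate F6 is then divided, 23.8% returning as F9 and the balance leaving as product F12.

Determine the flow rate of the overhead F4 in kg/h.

Overall component A balance (none leaves overhead): component A in fresh feed = component A in product, i.e. 2421×0.202 = (1−0.238)·F6·0.357.
F6 = 489.04/(0.357×0.762) = 1797.7 kg/h.
Recycle F9 = 0.238×1797.7 = 427.86 kg/h.
Combined feed F1 = 2421 + 427.86 = 2848.9 kg/h.
Overhead F4 = F1 − F6 = 2848.9 − 1797.7 = 1051.1 kg/h.

1051 kg/h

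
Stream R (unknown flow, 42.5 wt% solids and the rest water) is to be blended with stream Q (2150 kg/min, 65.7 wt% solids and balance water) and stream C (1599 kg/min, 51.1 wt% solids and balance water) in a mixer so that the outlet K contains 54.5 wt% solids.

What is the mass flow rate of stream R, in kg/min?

Let R be the unknown flow. Total out = 3749 + R.
solids balance: 2229.6 + 0.425·R = 0.545·(3749 + R)
(0.425 − 0.545)·R = 0.545×3749 − 2229.6 = -186.43
R = -186.43 / -0.120 = 1553.6 kg/min

1554 kg/min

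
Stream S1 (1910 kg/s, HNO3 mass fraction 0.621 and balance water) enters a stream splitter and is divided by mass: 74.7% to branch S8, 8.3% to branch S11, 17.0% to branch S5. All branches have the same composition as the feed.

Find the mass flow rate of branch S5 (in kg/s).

324.7 kg/s

Branch S5 flow = 0.170×1910 = 324.7 kg/s.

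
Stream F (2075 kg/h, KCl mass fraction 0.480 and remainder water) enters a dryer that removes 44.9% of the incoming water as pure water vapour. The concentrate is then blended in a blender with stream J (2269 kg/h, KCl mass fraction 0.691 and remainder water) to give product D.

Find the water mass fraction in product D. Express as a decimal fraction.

Vapour removed = 0.449×0.520×2075 = 484.47 kg/h; concentrate = 1590.5 kg/h.
water reaching the mixer = 594.53 (from concentrate) + 2269×0.309 = 1295.7 kg/h.
Product flow = 1590.5 + 2269 = 3859.5 kg/h; water fraction = 0.336.

0.336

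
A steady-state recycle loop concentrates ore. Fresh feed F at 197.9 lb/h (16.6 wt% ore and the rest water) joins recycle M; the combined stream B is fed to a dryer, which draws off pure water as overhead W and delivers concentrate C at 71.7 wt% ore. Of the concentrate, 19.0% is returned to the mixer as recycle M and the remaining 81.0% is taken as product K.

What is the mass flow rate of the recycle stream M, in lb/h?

Overall ore balance (none leaves overhead): ore in fresh feed = ore in product, i.e. 197.9×0.166 = (1−0.190)·C·0.717.
C = 32.851/(0.717×0.810) = 56.565 lb/h.
Recycle M = 0.190×56.565 = 10.747 lb/h.

10.75 lb/h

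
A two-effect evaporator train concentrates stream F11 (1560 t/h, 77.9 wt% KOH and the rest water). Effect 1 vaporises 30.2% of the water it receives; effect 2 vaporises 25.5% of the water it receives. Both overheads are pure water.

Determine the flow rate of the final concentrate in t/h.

1395 t/h

water in feed = 1560×0.221 = 344.76 t/h.
After stage 1: water left = (1−0.302)×344.76 = 240.64; stream total = 1455.9 t/h.
After stage 2: water left = (1−0.255)×240.64 = 179.28; final concentrate = 1394.5 t/h.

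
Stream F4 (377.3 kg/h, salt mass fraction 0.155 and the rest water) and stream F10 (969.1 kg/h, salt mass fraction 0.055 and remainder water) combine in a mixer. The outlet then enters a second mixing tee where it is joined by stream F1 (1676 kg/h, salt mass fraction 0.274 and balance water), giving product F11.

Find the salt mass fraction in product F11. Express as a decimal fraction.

0.189

Overall, product flow = 3022.4 kg/h.
salt in = 377.3×0.155 + 969.1×0.055 + 1676×0.274 = 571.01 kg/h.
salt fraction in F11 = 0.189.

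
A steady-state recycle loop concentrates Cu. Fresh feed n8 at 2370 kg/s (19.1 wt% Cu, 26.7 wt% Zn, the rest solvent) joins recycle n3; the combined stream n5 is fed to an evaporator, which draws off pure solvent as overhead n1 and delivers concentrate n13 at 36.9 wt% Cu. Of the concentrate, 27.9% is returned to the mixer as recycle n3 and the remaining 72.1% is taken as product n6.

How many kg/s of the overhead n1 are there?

Overall Cu balance (none leaves overhead): Cu in fresh feed = Cu in product, i.e. 2370×0.191 = (1−0.279)·n13·0.369.
n13 = 452.67/(0.369×0.721) = 1701.5 kg/s.
Recycle n3 = 0.279×1701.5 = 474.71 kg/s.
Combined feed n5 = 2370 + 474.71 = 2844.7 kg/s.
Overhead n1 = n5 − n13 = 2844.7 − 1701.5 = 1143.3 kg/s.

1143 kg/s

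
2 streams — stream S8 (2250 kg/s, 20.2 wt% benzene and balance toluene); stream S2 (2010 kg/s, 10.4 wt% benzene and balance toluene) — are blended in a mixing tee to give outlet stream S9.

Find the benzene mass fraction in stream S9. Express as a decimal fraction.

0.156

Total flow out = 2250 + 2010 = 4260 kg/s.
benzene in = 2250×0.202 + 2010×0.104 = 663.54 kg/s.
benzene mass fraction in S9 = 663.54/4260 = 0.156.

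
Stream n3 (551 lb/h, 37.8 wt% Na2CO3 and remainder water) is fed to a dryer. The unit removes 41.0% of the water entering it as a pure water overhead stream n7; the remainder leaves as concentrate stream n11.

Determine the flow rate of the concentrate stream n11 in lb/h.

water entering = 551×0.622 = 342.72 lb/h; overhead removed = 0.410×342.72 = 140.52 lb/h.
Concentrate = 551 − 140.52 = 410.48 lb/h.

410.5 lb/h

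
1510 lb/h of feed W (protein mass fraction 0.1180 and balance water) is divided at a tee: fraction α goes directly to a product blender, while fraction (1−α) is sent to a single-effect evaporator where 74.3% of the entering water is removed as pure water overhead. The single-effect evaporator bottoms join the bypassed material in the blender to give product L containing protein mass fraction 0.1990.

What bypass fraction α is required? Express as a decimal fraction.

All 1510×0.118 = 178.18 lb/h of protein reaches L, so L = 178.18/0.199 = 895.38 lb/h and vapour = 614.62 lb/h.
The evaporator receives (1−α)·1510 of feed at 0.882 water and removes 0.743 of that water:
0.743×0.882×(1−α)×1510 = 614.62
(1−α) = 614.62/989.54 = 0.6211;  α = 0.3789.

0.379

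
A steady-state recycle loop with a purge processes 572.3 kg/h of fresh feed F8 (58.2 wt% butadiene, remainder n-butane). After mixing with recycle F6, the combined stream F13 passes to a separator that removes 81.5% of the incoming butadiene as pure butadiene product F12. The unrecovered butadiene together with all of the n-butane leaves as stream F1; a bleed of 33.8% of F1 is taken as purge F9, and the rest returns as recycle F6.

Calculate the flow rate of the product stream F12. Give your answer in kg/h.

butadiene in F13: m_A = 572.3×0.582 + (1−0.338)·(1−0.815)·m_A, so m_A = 333.08/0.8775 = 379.56 kg/h.
Product F12 = 0.815×379.56 = 309.34 kg/h.

309.3 kg/h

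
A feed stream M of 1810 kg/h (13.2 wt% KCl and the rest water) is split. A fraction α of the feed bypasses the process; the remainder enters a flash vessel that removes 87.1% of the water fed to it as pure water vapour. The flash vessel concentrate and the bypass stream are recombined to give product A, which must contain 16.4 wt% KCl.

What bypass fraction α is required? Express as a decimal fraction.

0.742

All 1810×0.132 = 238.92 kg/h of KCl reaches A, so A = 238.92/0.164 = 1456.8 kg/h and vapour = 353.17 kg/h.
The evaporator receives (1−α)·1810 of feed at 0.868 water and removes 0.871 of that water:
0.871×0.868×(1−α)×1810 = 353.17
(1−α) = 353.17/1368.4 = 0.2581;  α = 0.7419.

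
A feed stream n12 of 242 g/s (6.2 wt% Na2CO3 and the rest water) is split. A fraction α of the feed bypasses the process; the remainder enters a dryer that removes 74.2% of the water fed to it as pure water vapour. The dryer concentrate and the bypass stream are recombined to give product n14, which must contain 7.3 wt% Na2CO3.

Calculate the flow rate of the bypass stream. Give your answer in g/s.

189.6 g/s

All 242×0.062 = 15.004 g/s of Na2CO3 reaches n14, so n14 = 15.004/0.073 = 205.53 g/s and vapour = 36.466 g/s.
The evaporator receives (1−α)·242 of feed at 0.938 water and removes 0.742 of that water:
0.742×0.938×(1−α)×242 = 36.466
(1−α) = 36.466/168.43 = 0.2165;  α = 0.7835.
Bypass flow = 0.7835×242 = 189.61 g/s.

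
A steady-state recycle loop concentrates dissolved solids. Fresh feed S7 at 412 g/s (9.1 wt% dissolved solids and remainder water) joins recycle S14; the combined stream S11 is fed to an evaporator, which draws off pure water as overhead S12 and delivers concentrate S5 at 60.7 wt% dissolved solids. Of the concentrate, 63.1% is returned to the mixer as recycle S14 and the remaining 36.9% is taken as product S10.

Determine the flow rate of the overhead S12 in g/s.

350.2 g/s

Overall dissolved solids balance (none leaves overhead): dissolved solids in fresh feed = dissolved solids in product, i.e. 412×0.091 = (1−0.631)·S5·0.607.
S5 = 37.492/(0.607×0.369) = 167.39 g/s.
Recycle S14 = 0.631×167.39 = 105.62 g/s.
Combined feed S11 = 412 + 105.62 = 517.62 g/s.
Overhead S12 = S11 − S5 = 517.62 − 167.39 = 350.23 g/s.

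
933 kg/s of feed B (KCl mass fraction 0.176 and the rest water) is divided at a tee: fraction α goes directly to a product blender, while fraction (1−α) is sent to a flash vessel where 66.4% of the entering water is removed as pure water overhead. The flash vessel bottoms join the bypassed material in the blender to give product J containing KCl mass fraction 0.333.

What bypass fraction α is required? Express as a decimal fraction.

All 933×0.176 = 164.21 kg/s of KCl reaches J, so J = 164.21/0.333 = 493.12 kg/s and vapour = 439.88 kg/s.
The evaporator receives (1−α)·933 of feed at 0.824 water and removes 0.664 of that water:
0.664×0.824×(1−α)×933 = 439.88
(1−α) = 439.88/510.48 = 0.8617;  α = 0.1383.

0.138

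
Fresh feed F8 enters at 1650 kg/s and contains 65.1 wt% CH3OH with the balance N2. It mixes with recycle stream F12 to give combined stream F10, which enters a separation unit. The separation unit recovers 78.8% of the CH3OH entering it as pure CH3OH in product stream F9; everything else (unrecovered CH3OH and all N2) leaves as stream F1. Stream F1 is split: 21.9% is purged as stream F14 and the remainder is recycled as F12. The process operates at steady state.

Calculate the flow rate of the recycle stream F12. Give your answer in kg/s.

N2 enters only via F8 and leaves only via the purge: 1650×0.349 = 0.219×(N2 in F1), and the separation unit passes all N2, so N2 in F10 = N2 in F1 = 2629.5 kg/s.
CH3OH in F10: m_A = 1650×0.651 + (1−0.219)·(1−0.788)·m_A, so m_A = 1074.2/0.8344 = 1287.3 kg/s.
F1 = (1−0.788)×1287.3 + 2629.5 = 2902.4 kg/s.
Recycle F12 = (1−0.219)×2902.4 = 2266.7 kg/s.

2267 kg/s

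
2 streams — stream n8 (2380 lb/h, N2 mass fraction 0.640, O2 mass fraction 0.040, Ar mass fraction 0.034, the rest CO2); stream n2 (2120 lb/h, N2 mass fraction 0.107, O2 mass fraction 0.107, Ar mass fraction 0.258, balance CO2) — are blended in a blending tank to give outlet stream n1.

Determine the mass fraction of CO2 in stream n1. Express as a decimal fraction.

Total flow out = 2380 + 2120 = 4500 lb/h.
CO2 in = 2380×0.286 + 2120×0.528 = 1800 lb/h.
CO2 mass fraction in n1 = 1800/4500 = 0.400.

0.400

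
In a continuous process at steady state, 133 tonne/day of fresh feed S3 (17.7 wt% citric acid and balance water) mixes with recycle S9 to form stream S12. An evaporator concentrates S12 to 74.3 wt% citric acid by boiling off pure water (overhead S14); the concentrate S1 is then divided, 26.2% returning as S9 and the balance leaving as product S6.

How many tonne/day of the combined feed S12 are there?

144.2 tonne/day

Overall citric acid balance (none leaves overhead): citric acid in fresh feed = citric acid in product, i.e. 133×0.177 = (1−0.262)·S1·0.743.
S1 = 23.541/(0.743×0.738) = 42.932 tonne/day.
Recycle S9 = 0.262×42.932 = 11.248 tonne/day.
Combined feed S12 = 133 + 11.248 = 144.25 tonne/day.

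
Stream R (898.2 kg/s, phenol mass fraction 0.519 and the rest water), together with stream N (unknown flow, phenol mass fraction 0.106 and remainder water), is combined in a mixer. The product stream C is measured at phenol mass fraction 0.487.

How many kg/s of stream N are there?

Let N be the unknown flow. Total out = 898.2 + N.
phenol balance: 466.17 + 0.106·N = 0.487·(898.2 + N)
(0.106 − 0.487)·N = 0.487×898.2 − 466.17 = -28.742
N = -28.742 / -0.381 = 75.439 kg/s

75.44 kg/s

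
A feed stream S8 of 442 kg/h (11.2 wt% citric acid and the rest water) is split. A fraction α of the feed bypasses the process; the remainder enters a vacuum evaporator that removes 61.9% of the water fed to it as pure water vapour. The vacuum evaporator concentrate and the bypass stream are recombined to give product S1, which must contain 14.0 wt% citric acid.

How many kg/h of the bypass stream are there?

281.2 kg/h

All 442×0.112 = 49.504 kg/h of citric acid reaches S1, so S1 = 49.504/0.140 = 353.6 kg/h and vapour = 88.4 kg/h.
The evaporator receives (1−α)·442 of feed at 0.888 water and removes 0.619 of that water:
0.619×0.888×(1−α)×442 = 88.4
(1−α) = 88.4/242.96 = 0.3639;  α = 0.6361.
Bypass flow = 0.6361×442 = 281.18 kg/h.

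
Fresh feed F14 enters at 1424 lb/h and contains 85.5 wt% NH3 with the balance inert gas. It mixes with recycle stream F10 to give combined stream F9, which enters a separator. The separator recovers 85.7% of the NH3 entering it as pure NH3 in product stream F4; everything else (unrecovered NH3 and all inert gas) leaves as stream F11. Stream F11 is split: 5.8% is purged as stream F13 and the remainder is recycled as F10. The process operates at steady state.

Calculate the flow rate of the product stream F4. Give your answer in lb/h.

NH3 in F9: m_A = 1424×0.855 + (1−0.058)·(1−0.857)·m_A, so m_A = 1217.5/0.8653 = 1407.1 lb/h.
Product F4 = 0.857×1407.1 = 1205.8 lb/h.

1206 lb/h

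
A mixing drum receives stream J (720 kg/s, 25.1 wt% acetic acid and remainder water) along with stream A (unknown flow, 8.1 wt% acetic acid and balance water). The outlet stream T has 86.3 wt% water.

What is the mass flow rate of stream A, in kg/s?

Let A be the unknown flow. Total out = 720 + A.
water balance: 539.28 + 0.919·A = 0.863·(720 + A)
(0.919 − 0.863)·A = 0.863×720 − 539.28 = 82.08
A = 82.08 / 0.056 = 1465.7 kg/s

1466 kg/s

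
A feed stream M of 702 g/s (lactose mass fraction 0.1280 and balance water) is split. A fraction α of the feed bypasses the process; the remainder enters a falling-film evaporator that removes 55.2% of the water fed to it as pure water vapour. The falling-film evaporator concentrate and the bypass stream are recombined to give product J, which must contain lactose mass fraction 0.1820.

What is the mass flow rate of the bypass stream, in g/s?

All 702×0.128 = 89.856 g/s of lactose reaches J, so J = 89.856/0.182 = 493.71 g/s and vapour = 208.29 g/s.
The evaporator receives (1−α)·702 of feed at 0.872 water and removes 0.552 of that water:
0.552×0.872×(1−α)×702 = 208.29
(1−α) = 208.29/337.9 = 0.6164;  α = 0.3836.
Bypass flow = 0.3836×702 = 269.28 g/s.

269.3 g/s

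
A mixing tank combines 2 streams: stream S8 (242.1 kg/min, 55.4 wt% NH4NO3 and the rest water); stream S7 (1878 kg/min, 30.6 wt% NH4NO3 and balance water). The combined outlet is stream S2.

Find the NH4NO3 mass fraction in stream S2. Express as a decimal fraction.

Total flow out = 242.1 + 1878 = 2120.1 kg/min.
NH4NO3 in = 242.1×0.554 + 1878×0.306 = 708.79 kg/min.
NH4NO3 mass fraction in S2 = 708.79/2120.1 = 0.334.

0.334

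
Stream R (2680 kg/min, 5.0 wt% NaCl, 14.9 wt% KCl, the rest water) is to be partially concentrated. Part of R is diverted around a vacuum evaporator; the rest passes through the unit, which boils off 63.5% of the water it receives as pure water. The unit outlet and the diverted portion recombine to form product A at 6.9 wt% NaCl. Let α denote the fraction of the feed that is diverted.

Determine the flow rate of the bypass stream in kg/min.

1229 kg/min

All 2680×0.050 = 134 kg/min of NaCl reaches A, so A = 134/0.069 = 1942 kg/min and vapour = 737.97 kg/min.
The evaporator receives (1−α)·2680 of feed at 0.801 water and removes 0.635 of that water:
0.635×0.801×(1−α)×2680 = 737.97
(1−α) = 737.97/1363.1 = 0.5414;  α = 0.4586.
Bypass flow = 0.4586×2680 = 1229.1 kg/min.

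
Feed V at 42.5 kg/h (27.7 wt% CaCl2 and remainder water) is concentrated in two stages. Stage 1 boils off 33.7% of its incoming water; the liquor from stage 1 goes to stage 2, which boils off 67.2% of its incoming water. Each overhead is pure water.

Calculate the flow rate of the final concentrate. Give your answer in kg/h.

18.45 kg/h

water in feed = 42.5×0.723 = 30.727 kg/h.
After stage 1: water left = (1−0.337)×30.727 = 20.372; stream total = 32.145 kg/h.
After stage 2: water left = (1−0.672)×20.372 = 6.6821; final concentrate = 18.455 kg/h.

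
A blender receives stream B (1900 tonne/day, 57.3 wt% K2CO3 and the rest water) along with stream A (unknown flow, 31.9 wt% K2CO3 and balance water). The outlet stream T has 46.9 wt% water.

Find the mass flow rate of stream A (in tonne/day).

Let A be the unknown flow. Total out = 1900 + A.
water balance: 811.3 + 0.681·A = 0.469·(1900 + A)
(0.681 − 0.469)·A = 0.469×1900 − 811.3 = 79.8
A = 79.8 / 0.212 = 376.42 tonne/day

376.4 tonne/day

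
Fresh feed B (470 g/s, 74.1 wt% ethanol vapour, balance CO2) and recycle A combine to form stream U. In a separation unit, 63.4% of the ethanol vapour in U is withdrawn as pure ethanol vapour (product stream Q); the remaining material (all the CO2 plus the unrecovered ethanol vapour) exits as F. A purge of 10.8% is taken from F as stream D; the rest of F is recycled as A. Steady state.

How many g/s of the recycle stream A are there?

CO2 enters only via B and leaves only via the purge: 470×0.259 = 0.108×(CO2 in F), and the separation unit passes all CO2, so CO2 in U = CO2 in F = 1127.1 g/s.
ethanol vapour in U: m_A = 470×0.741 + (1−0.108)·(1−0.634)·m_A, so m_A = 348.27/0.6735 = 517.08 g/s.
F = (1−0.634)×517.08 + 1127.1 = 1316.4 g/s.
Recycle A = (1−0.108)×1316.4 = 1174.2 g/s.

1174 g/s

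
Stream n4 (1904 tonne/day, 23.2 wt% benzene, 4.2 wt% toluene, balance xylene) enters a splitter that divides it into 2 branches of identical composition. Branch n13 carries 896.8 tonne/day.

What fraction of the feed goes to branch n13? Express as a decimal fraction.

0.471

Fraction to n13 = 896.8/1904 = 0.4710.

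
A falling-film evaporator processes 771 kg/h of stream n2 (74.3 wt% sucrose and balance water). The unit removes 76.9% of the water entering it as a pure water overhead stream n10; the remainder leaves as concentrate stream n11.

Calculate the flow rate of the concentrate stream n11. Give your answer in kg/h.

water entering = 771×0.257 = 198.15 kg/h; overhead removed = 0.769×198.15 = 152.38 kg/h.
Concentrate = 771 − 152.38 = 618.62 kg/h.

618.6 kg/h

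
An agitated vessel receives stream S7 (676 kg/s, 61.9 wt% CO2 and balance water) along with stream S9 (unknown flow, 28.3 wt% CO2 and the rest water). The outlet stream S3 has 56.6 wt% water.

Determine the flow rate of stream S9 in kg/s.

828.2 kg/s

Let S9 be the unknown flow. Total out = 676 + S9.
water balance: 257.56 + 0.717·S9 = 0.566·(676 + S9)
(0.717 − 0.566)·S9 = 0.566×676 − 257.56 = 125.06
S9 = 125.06 / 0.151 = 828.21 kg/s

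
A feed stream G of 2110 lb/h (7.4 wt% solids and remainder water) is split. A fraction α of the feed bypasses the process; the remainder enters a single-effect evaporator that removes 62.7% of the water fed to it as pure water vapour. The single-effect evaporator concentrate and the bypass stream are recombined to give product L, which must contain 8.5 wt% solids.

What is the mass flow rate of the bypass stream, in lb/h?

All 2110×0.074 = 156.14 lb/h of solids reaches L, so L = 156.14/0.085 = 1836.9 lb/h and vapour = 273.06 lb/h.
The evaporator receives (1−α)·2110 of feed at 0.926 water and removes 0.627 of that water:
0.627×0.926×(1−α)×2110 = 273.06
(1−α) = 273.06/1225.1 = 0.2229;  α = 0.7771.
Bypass flow = 0.7771×2110 = 1639.7 lb/h.

1640 lb/h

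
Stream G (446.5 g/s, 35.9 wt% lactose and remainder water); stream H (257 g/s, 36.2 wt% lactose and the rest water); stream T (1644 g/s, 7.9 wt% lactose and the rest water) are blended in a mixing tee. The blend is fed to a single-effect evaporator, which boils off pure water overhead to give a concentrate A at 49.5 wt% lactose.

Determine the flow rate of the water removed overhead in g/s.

1573 g/s

lactose entering = 446.5×0.359 + 257×0.362 + 1644×0.079 = 383.2 g/s.
All lactose reports to A, so A = 383.2/0.495 = 774.15 g/s.
Total feed = 2347.5 g/s; overhead = 2347.5 − 774.15 = 1573.4 g/s.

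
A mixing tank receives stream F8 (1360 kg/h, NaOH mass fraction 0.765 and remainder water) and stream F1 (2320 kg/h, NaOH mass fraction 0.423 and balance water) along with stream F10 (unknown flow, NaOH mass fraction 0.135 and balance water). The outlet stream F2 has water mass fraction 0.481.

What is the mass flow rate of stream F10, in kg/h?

291.3 kg/h

Let F10 be the unknown flow. Total out = 3680 + F10.
water balance: 1658.2 + 0.865·F10 = 0.481·(3680 + F10)
(0.865 − 0.481)·F10 = 0.481×3680 − 1658.2 = 111.84
F10 = 111.84 / 0.384 = 291.25 kg/h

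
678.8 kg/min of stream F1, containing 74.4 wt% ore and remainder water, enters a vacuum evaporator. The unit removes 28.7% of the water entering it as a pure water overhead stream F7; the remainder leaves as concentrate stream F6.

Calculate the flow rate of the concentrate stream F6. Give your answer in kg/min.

628.9 kg/min

water entering = 678.8×0.256 = 173.77 kg/min; overhead removed = 0.287×173.77 = 49.873 kg/min.
Concentrate = 678.8 − 49.873 = 628.93 kg/min.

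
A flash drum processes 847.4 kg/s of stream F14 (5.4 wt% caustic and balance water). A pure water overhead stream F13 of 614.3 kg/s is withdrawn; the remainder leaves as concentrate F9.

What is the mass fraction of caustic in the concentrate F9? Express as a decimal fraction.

0.196

caustic is not removed: 847.4×0.054 = 45.76 kg/s of caustic enters F9.
Concentrate = 847.4 − 614.3 = 233.1 kg/s.
Mass fraction = 45.76/233.1 = 0.196.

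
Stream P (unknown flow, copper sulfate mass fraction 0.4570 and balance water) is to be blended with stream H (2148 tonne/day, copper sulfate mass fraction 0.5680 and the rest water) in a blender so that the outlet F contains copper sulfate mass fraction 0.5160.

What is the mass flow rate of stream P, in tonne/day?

1893 tonne/day

Let P be the unknown flow. Total out = 2148 + P.
copper sulfate balance: 1220.1 + 0.457·P = 0.516·(2148 + P)
(0.457 − 0.516)·P = 0.516×2148 − 1220.1 = -111.7
P = -111.7 / -0.059 = 1893.2 tonne/day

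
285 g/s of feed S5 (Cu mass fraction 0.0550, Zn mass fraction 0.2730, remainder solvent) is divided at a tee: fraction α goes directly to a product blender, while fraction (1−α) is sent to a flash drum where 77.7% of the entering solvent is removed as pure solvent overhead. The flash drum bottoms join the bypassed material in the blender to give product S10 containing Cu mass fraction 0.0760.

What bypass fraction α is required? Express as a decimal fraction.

0.471

All 285×0.055 = 15.675 g/s of Cu reaches S10, so S10 = 15.675/0.076 = 206.25 g/s and vapour = 78.75 g/s.
The evaporator receives (1−α)·285 of feed at 0.672 solvent and removes 0.777 of that solvent:
0.777×0.672×(1−α)×285 = 78.75
(1−α) = 78.75/148.81 = 0.5292;  α = 0.4708.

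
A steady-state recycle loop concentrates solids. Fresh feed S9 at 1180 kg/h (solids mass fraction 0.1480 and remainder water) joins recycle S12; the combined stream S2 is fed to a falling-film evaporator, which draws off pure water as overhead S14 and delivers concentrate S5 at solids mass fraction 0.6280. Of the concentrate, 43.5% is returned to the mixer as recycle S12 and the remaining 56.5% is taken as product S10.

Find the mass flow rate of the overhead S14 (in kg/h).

901.9 kg/h

Overall solids balance (none leaves overhead): solids in fresh feed = solids in product, i.e. 1180×0.148 = (1−0.435)·S5·0.628.
S5 = 174.64/(0.628×0.565) = 492.19 kg/h.
Recycle S12 = 0.435×492.19 = 214.1 kg/h.
Combined feed S2 = 1180 + 214.1 = 1394.1 kg/h.
Overhead S14 = S2 − S5 = 1394.1 − 492.19 = 901.91 kg/h.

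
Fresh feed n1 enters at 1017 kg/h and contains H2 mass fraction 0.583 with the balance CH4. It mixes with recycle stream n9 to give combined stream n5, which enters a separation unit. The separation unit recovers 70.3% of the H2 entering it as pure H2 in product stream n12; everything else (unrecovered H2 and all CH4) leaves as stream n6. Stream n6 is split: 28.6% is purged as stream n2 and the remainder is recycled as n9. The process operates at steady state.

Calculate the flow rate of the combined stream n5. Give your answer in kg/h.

2235 kg/h

CH4 enters only via n1 and leaves only via the purge: 1017×0.417 = 0.286×(CH4 in n6), and the separation unit passes all CH4, so CH4 in n5 = CH4 in n6 = 1482.8 kg/h.
H2 in n5: m_A = 1017×0.583 + (1−0.286)·(1−0.703)·m_A, so m_A = 592.91/0.7879 = 752.48 kg/h.
n5 = 752.48 + 1482.8 = 2235.3 kg/h.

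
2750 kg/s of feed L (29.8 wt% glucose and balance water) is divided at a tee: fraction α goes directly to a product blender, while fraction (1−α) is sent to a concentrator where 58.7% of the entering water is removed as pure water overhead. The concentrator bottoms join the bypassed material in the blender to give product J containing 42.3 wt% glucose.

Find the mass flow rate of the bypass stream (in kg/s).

777.9 kg/s

All 2750×0.298 = 819.5 kg/s of glucose reaches J, so J = 819.5/0.423 = 1937.4 kg/s and vapour = 812.65 kg/s.
The evaporator receives (1−α)·2750 of feed at 0.702 water and removes 0.587 of that water:
0.587×0.702×(1−α)×2750 = 812.65
(1−α) = 812.65/1133.2 = 0.7171;  α = 0.2829.
Bypass flow = 0.2829×2750 = 777.91 kg/s.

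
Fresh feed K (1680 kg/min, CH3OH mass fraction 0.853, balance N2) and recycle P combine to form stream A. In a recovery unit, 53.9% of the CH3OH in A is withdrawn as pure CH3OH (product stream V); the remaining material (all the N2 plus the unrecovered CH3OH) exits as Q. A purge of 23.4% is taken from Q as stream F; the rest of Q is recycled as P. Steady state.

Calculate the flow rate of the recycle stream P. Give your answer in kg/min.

N2 enters only via K and leaves only via the purge: 1680×0.147 = 0.234×(N2 in Q), and the recovery unit passes all N2, so N2 in A = N2 in Q = 1055.4 kg/min.
CH3OH in A: m_A = 1680×0.853 + (1−0.234)·(1−0.539)·m_A, so m_A = 1433/0.6469 = 2215.3 kg/min.
Q = (1−0.539)×2215.3 + 1055.4 = 2076.7 kg/min.
Recycle P = (1−0.234)×2076.7 = 1590.7 kg/min.

1591 kg/min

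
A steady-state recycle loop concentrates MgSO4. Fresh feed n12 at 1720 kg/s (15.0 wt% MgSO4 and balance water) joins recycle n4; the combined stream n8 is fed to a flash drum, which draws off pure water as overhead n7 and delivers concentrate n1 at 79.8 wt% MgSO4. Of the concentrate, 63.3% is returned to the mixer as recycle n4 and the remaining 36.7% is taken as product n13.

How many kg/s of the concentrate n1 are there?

Overall MgSO4 balance (none leaves overhead): MgSO4 in fresh feed = MgSO4 in product, i.e. 1720×0.150 = (1−0.633)·n1·0.798.
n1 = 258/(0.798×0.367) = 880.95 kg/s.

880.9 kg/s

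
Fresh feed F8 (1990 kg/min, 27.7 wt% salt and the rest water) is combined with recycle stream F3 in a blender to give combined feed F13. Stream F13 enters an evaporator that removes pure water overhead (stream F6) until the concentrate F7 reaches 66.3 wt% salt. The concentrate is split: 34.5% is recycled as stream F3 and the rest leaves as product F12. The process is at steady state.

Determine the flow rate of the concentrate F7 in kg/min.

Overall salt balance (none leaves overhead): salt in fresh feed = salt in product, i.e. 1990×0.277 = (1−0.345)·F7·0.663.
F7 = 551.23/(0.663×0.655) = 1269.3 kg/min.

1269 kg/min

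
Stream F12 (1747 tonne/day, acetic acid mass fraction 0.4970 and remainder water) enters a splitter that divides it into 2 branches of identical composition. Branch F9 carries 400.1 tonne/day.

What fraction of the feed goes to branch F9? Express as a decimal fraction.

Fraction to F9 = 400.1/1747 = 0.2290.

0.229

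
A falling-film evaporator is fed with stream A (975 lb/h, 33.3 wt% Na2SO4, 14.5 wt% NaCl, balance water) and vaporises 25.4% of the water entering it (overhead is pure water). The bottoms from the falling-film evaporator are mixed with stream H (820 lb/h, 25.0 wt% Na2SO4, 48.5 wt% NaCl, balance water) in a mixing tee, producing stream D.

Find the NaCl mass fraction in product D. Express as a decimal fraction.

Vapour removed = 0.254×0.522×975 = 129.27 lb/h; concentrate = 845.73 lb/h.
NaCl reaching the mixer = 141.38 (from concentrate) + 820×0.485 = 539.08 lb/h.
Product flow = 845.73 + 820 = 1665.7 lb/h; NaCl fraction = 0.324.

0.324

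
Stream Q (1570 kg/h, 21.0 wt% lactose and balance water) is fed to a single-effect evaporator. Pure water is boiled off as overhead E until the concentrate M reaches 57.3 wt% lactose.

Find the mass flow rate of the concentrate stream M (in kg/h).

575.4 kg/h

lactose is conserved: 1570×0.210 = 329.7 kg/h all reports to the concentrate.
Concentrate = 329.7/(target fraction) = 575.39 kg/h.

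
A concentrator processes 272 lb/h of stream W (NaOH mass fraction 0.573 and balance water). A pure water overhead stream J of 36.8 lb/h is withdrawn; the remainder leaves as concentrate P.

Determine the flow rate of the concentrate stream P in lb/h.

Concentrate = 272 − 36.8 = 235.2 lb/h.

235.2 lb/h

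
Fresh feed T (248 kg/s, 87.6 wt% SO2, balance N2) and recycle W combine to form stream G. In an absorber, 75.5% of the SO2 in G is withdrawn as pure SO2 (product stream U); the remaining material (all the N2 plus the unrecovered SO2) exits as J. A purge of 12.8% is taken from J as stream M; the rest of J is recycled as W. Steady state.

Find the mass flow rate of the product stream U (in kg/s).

208.6 kg/s

SO2 in G: m_A = 248×0.876 + (1−0.128)·(1−0.755)·m_A, so m_A = 217.25/0.7864 = 276.27 kg/s.
Product U = 0.755×276.27 = 208.58 kg/s.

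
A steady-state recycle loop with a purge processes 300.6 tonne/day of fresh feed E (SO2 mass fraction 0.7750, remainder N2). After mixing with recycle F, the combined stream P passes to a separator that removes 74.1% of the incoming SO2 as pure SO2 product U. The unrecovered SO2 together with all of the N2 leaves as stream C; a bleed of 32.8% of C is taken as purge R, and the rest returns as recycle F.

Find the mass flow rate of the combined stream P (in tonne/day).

488.3 tonne/day

N2 enters only via E and leaves only via the purge: 300.6×0.225 = 0.328×(N2 in C), and the separator passes all N2, so N2 in P = N2 in C = 206.2 tonne/day.
SO2 in P: m_A = 300.6×0.775 + (1−0.328)·(1−0.741)·m_A, so m_A = 232.97/0.8260 = 282.06 tonne/day.
P = 282.06 + 206.2 = 488.26 tonne/day.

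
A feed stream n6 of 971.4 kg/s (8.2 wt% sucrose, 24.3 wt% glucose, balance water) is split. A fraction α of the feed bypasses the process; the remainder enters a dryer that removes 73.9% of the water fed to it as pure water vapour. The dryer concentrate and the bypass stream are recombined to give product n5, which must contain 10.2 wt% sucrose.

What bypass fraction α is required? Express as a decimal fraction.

0.607

All 971.4×0.082 = 79.655 kg/s of sucrose reaches n5, so n5 = 79.655/0.102 = 780.93 kg/s and vapour = 190.47 kg/s.
The evaporator receives (1−α)·971.4 of feed at 0.675 water and removes 0.739 of that water:
0.739×0.675×(1−α)×971.4 = 190.47
(1−α) = 190.47/484.56 = 0.3931;  α = 0.6069.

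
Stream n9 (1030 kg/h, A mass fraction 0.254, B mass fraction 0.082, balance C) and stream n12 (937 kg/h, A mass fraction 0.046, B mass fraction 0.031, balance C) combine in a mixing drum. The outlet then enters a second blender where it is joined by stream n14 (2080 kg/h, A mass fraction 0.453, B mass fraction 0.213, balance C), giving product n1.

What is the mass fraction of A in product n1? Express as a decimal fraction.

Overall, product flow = 4047 kg/h.
A in = 1030×0.254 + 937×0.046 + 2080×0.453 = 1247 kg/h.
A fraction in n1 = 0.308.

0.308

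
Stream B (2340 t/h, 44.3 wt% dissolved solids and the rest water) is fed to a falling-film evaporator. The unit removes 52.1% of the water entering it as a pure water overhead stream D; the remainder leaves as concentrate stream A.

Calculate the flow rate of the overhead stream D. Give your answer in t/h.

water entering = 2340×0.557 = 1303.4 t/h; overhead removed = 0.521×1303.4 = 679.06 t/h.

679.1 t/h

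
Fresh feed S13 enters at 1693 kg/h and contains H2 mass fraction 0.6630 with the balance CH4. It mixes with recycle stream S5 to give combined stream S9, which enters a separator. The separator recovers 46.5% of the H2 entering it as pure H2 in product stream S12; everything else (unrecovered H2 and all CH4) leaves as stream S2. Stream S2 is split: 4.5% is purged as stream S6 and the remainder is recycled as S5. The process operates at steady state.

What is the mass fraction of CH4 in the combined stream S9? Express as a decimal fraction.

0.8467

CH4 enters only via S13 and leaves only via the purge: 1693×0.337 = 0.045×(CH4 in S2), and the separator passes all CH4, so CH4 in S9 = CH4 in S2 = 12679 kg/h.
H2 in S9: m_A = 1693×0.663 + (1−0.045)·(1−0.465)·m_A, so m_A = 1122.5/0.4891 = 2295.1 kg/h.
S9 = 2295.1 + 12679 = 14974 kg/h.
CH4 fraction in S9 = 12679/14974 = 0.8467.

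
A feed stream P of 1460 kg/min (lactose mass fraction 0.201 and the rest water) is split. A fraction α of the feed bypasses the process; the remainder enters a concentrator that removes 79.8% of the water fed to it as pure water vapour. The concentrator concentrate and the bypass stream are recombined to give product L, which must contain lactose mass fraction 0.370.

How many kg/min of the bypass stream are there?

414.1 kg/min

All 1460×0.201 = 293.46 kg/min of lactose reaches L, so L = 293.46/0.370 = 793.14 kg/min and vapour = 666.86 kg/min.
The evaporator receives (1−α)·1460 of feed at 0.799 water and removes 0.798 of that water:
0.798×0.799×(1−α)×1460 = 666.86
(1−α) = 666.86/930.9 = 0.7164;  α = 0.2836.
Bypass flow = 0.2836×1460 = 414.1 kg/min.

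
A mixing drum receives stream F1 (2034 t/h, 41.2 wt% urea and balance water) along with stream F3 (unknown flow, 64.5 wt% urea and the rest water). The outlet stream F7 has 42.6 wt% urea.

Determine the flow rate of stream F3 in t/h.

Let F3 be the unknown flow. Total out = 2034 + F3.
urea balance: 838.01 + 0.645·F3 = 0.426·(2034 + F3)
(0.645 − 0.426)·F3 = 0.426×2034 − 838.01 = 28.476
F3 = 28.476 / 0.219 = 130.03 t/h

130 t/h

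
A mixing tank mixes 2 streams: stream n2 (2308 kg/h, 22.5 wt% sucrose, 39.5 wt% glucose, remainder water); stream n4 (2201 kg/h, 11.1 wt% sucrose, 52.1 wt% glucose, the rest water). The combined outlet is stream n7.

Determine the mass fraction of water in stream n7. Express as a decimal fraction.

0.374

Total flow out = 2308 + 2201 = 4509 kg/h.
water in = 2308×0.380 + 2201×0.368 = 1687 kg/h.
water mass fraction in n7 = 1687/4509 = 0.374.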